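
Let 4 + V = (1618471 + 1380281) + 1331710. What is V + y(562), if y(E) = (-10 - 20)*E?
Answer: 4313598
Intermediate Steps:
y(E) = -30*E
V = 4330458 (V = -4 + ((1618471 + 1380281) + 1331710) = -4 + (2998752 + 1331710) = -4 + 4330462 = 4330458)
V + y(562) = 4330458 - 30*562 = 4330458 - 16860 = 4313598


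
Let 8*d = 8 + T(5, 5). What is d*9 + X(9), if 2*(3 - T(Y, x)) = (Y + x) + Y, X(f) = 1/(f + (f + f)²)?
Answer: 20995/5328 ≈ 3.9405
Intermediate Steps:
X(f) = 1/(f + 4*f²) (X(f) = 1/(f + (2*f)²) = 1/(f + 4*f²))
T(Y, x) = 3 - Y - x/2 (T(Y, x) = 3 - ((Y + x) + Y)/2 = 3 - (x + 2*Y)/2 = 3 + (-Y - x/2) = 3 - Y - x/2)
d = 7/16 (d = (8 + (3 - 1*5 - ½*5))/8 = (8 + (3 - 5 - 5/2))/8 = (8 - 9/2)/8 = (⅛)*(7/2) = 7/16 ≈ 0.43750)
d*9 + X(9) = (7/16)*9 + 1/(9*(1 + 4*9)) = 63/16 + 1/(9*(1 + 36)) = 63/16 + (⅑)/37 = 63/16 + (⅑)*(1/37) = 63/16 + 1/333 = 20995/5328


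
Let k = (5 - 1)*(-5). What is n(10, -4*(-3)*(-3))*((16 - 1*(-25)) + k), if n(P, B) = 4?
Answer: 84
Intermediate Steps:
k = -20 (k = 4*(-5) = -20)
n(10, -4*(-3)*(-3))*((16 - 1*(-25)) + k) = 4*((16 - 1*(-25)) - 20) = 4*((16 + 25) - 20) = 4*(41 - 20) = 4*21 = 84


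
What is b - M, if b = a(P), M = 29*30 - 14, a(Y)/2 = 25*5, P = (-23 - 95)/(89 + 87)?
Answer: -606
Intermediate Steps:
P = -59/88 (P = -118/176 = -118*1/176 = -59/88 ≈ -0.67045)
a(Y) = 250 (a(Y) = 2*(25*5) = 2*125 = 250)
M = 856 (M = 870 - 14 = 856)
b = 250
b - M = 250 - 1*856 = 250 - 856 = -606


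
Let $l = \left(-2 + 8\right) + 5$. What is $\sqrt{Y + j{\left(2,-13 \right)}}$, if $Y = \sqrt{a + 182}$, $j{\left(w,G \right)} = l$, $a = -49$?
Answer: $\sqrt{11 + \sqrt{133}} \approx 4.7468$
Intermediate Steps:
$l = 11$ ($l = 6 + 5 = 11$)
$j{\left(w,G \right)} = 11$
$Y = \sqrt{133}$ ($Y = \sqrt{-49 + 182} = \sqrt{133} \approx 11.533$)
$\sqrt{Y + j{\left(2,-13 \right)}} = \sqrt{\sqrt{133} + 11} = \sqrt{11 + \sqrt{133}}$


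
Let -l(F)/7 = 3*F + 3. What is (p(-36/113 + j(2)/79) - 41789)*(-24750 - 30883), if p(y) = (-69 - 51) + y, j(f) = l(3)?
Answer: 20814195653707/8927 ≈ 2.3316e+9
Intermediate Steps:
l(F) = -21 - 21*F (l(F) = -7*(3*F + 3) = -7*(3 + 3*F) = -21 - 21*F)
j(f) = -84 (j(f) = -21 - 21*3 = -21 - 63 = -84)
p(y) = -120 + y
(p(-36/113 + j(2)/79) - 41789)*(-24750 - 30883) = ((-120 + (-36/113 - 84/79)) - 41789)*(-24750 - 30883) = ((-120 + (-36*1/113 - 84*1/79)) - 41789)*(-55633) = ((-120 + (-36/113 - 84/79)) - 41789)*(-55633) = ((-120 - 12336/8927) - 41789)*(-55633) = (-1083576/8927 - 41789)*(-55633) = -374133979/8927*(-55633) = 20814195653707/8927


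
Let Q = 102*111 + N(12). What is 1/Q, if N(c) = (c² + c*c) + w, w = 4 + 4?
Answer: 1/11618 ≈ 8.6073e-5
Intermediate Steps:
w = 8
N(c) = 8 + 2*c² (N(c) = (c² + c*c) + 8 = (c² + c²) + 8 = 2*c² + 8 = 8 + 2*c²)
Q = 11618 (Q = 102*111 + (8 + 2*12²) = 11322 + (8 + 2*144) = 11322 + (8 + 288) = 11322 + 296 = 11618)
1/Q = 1/11618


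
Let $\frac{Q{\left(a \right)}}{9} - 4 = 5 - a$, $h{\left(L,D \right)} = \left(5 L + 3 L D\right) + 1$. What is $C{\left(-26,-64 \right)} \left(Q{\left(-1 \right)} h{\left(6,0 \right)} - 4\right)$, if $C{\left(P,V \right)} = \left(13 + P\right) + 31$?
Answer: $50148$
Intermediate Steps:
$h{\left(L,D \right)} = 1 + 5 L + 3 D L$ ($h{\left(L,D \right)} = \left(5 L + 3 D L\right) + 1 = 1 + 5 L + 3 D L$)
$C{\left(P,V \right)} = 44 + P$
$Q{\left(a \right)} = 81 - 9 a$ ($Q{\left(a \right)} = 36 + 9 \left(5 - a\right) = 36 - \left(-45 + 9 a\right) = 81 - 9 a$)
$C{\left(-26,-64 \right)} \left(Q{\left(-1 \right)} h{\left(6,0 \right)} - 4\right) = \left(44 - 26\right) \left(\left(81 - -9\right) \left(1 + 5 \cdot 6 + 3 \cdot 0 \cdot 6\right) - 4\right) = 18 \left(\left(81 + 9\right) \left(1 + 30 + 0\right) - 4\right) = 18 \left(90 \cdot 31 - 4\right) = 18 \left(2790 - 4\right) = 18 \cdot 2786 = 50148$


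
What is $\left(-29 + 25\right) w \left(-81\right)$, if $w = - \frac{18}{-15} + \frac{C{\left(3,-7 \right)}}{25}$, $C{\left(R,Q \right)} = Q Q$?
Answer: $\frac{25596}{25} \approx 1023.8$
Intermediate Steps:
$C{\left(R,Q \right)} = Q^{2}$
$w = \frac{79}{25}$ ($w = - \frac{18}{-15} + \frac{\left(-7\right)^{2}}{25} = \left(-18\right) \left(- \frac{1}{15}\right) + 49 \cdot \frac{1}{25} = \frac{6}{5} + \frac{49}{25} = \frac{79}{25} \approx 3.16$)
$\left(-29 + 25\right) w \left(-81\right) = \left(-29 + 25\right) \frac{79}{25} \left(-81\right) = \left(-4\right) \frac{79}{25} \left(-81\right) = \left(- \frac{316}{25}\right) \left(-81\right) = \frac{25596}{25}$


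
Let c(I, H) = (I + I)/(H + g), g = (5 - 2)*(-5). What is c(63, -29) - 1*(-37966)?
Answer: 835189/22 ≈ 37963.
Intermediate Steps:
g = -15 (g = 3*(-5) = -15)
c(I, H) = 2*I/(-15 + H) (c(I, H) = (I + I)/(H - 15) = (2*I)/(-15 + H) = 2*I/(-15 + H))
c(63, -29) - 1*(-37966) = 2*63/(-15 - 29) - 1*(-37966) = 2*63/(-44) + 37966 = 2*63*(-1/44) + 37966 = -63/22 + 37966 = 835189/22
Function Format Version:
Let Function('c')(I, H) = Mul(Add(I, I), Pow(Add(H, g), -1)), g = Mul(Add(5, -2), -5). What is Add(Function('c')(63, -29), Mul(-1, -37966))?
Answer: Rational(835189, 22) ≈ 37963.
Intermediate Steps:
g = -15 (g = Mul(3, -5) = -15)
Function('c')(I, H) = Mul(2, I, Pow(Add(-15, H), -1)) (Function('c')(I, H) = Mul(Add(I, I), Pow(Add(H, -15), -1)) = Mul(Mul(2, I), Pow(Add(-15, H), -1)) = Mul(2, I, Pow(Add(-15, H), -1)))
Add(Function('c')(63, -29), Mul(-1, -37966)) = Add(Mul(2, 63, Pow(Add(-15, -29), -1)), Mul(-1, -37966)) = Add(Mul(2, 63, Pow(-44, -1)), 37966) = Add(Mul(2, 63, Rational(-1, 44)), 37966) = Add(Rational(-63, 22), 37966) = Rational(835189, 22)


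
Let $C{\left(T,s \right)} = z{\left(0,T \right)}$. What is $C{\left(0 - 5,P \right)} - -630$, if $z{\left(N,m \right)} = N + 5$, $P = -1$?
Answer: $635$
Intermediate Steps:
$z{\left(N,m \right)} = 5 + N$
$C{\left(T,s \right)} = 5$ ($C{\left(T,s \right)} = 5 + 0 = 5$)
$C{\left(0 - 5,P \right)} - -630 = 5 - -630 = 5 + 630 = 635$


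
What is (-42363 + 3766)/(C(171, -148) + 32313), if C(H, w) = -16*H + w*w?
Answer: -38597/51481 ≈ -0.74973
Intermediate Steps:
C(H, w) = w**2 - 16*H (C(H, w) = -16*H + w**2 = w**2 - 16*H)
(-42363 + 3766)/(C(171, -148) + 32313) = (-42363 + 3766)/(((-148)**2 - 16*171) + 32313) = -38597/((21904 - 2736) + 32313) = -38597/(19168 + 32313) = -38597/51481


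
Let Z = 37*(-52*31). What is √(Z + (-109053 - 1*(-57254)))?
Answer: I*√111443 ≈ 333.83*I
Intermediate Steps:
Z = -59644 (Z = 37*(-1612) = -59644)
√(Z + (-109053 - 1*(-57254))) = √(-59644 + (-109053 - 1*(-57254))) = √(-59644 + (-109053 + 57254)) = √(-59644 - 51799) = √(-111443) = I*√111443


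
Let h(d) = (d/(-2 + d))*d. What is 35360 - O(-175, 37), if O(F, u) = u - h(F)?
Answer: 6221546/177 ≈ 35150.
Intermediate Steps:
h(d) = d²/(-2 + d)
O(F, u) = u - F²/(-2 + F)
35360 - O(-175, 37) = 35360 - (-1*(-175)² + 37*(-2 - 175))/(-2 - 175) = 35360 - (-1*30625 + 37*(-177))/(-177) = 35360 - (-1)*(-30625 - 6549)/177 = 35360 - (-1)*(-37174)/177 = 35360 - 1*37174/177 = 35360 - 37174/177 = 6221546/177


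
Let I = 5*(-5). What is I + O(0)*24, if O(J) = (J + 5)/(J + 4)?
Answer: 5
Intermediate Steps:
O(J) = (5 + J)/(4 + J)
I = -25
I + O(0)*24 = -25 + ((5 + 0)/(4 + 0))*24 = -25 + (5/4)*24 = -25 + 30 = 5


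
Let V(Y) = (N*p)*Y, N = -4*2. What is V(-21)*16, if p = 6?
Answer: 16128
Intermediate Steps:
N = -8
V(Y) = -48*Y (V(Y) = (-8*6)*Y = -48*Y)
V(-21)*16 = -48*(-21)*16 = 1008*16 = 16128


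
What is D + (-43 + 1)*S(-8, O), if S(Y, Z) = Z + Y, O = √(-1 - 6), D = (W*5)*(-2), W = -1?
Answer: 346 - 42*I*√7 ≈ 346.0 - 111.12*I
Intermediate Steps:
D = 10 (D = -1*5*(-2) = -5*(-2) = 10)
O = I*√7 (O = √(-7) = I*√7 ≈ 2.6458*I)
S(Y, Z) = Y + Z
D + (-43 + 1)*S(-8, O) = 10 + (-43 + 1)*(-8 + I*√7) = 10 - 42*(-8 + I*√7) = 10 + (336 - 42*I*√7) = 346 - 42*I*√7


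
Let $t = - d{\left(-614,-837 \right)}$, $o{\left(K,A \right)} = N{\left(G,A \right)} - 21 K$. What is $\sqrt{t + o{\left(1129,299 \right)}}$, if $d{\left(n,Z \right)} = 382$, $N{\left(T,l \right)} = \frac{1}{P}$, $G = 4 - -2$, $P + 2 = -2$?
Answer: $\frac{i \sqrt{96365}}{2} \approx 155.21 i$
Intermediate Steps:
$P = -4$ ($P = -2 - 2 = -4$)
$G = 6$ ($G = 4 + 2 = 6$)
$N{\left(T,l \right)} = - \frac{1}{4}$ ($N{\left(T,l \right)} = \frac{1}{-4} = - \frac{1}{4}$)
$o{\left(K,A \right)} = - \frac{1}{4} - 21 K$
$t = -382$ ($t = \left(-1\right) 382 = -382$)
$\sqrt{t + o{\left(1129,299 \right)}} = \sqrt{-382 - \frac{94837}{4}} = \sqrt{- \frac{96365}{4}} = \frac{i \sqrt{96365}}{2}$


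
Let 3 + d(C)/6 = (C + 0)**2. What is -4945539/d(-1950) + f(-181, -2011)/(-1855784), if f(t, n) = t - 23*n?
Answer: -426207666595/1764153273162 ≈ -0.24159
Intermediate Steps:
d(C) = -18 + 6*C**2 (d(C) = -18 + 6*(C + 0)**2 = -18 + 6*C**2)
-4945539/d(-1950) + f(-181, -2011)/(-1855784) = -4945539/(-18 + 6*(-1950)**2) + (-181 - 23*(-2011))/(-1855784) = -4945539/(-18 + 6*3802500) + (-181 + 46253)*(-1/1855784) = -4945539/(-18 + 22815000) + 46072*(-1/1855784) = -4945539/22814982 - 5759/231973 = -4945539*1/22814982 - 5759/231973 = -1648513/7604994 - 5759/231973 = -426207666595/1764153273162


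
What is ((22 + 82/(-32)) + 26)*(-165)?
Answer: -119955/16 ≈ -7497.2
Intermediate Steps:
((22 + 82/(-32)) + 26)*(-165) = ((22 + 82*(-1/32)) + 26)*(-165) = ((22 - 41/16) + 26)*(-165) = (311/16 + 26)*(-165) = (727/16)*(-165) = -119955/16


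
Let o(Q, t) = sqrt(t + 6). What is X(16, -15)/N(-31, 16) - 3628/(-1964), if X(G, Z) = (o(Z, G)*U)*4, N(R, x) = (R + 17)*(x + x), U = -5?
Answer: 907/491 + 5*sqrt(22)/112 ≈ 2.0566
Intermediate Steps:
N(R, x) = 2*x*(17 + R) (N(R, x) = (17 + R)*(2*x) = 2*x*(17 + R))
o(Q, t) = sqrt(6 + t)
X(G, Z) = -20*sqrt(6 + G) (X(G, Z) = (sqrt(6 + G)*(-5))*4 = -5*sqrt(6 + G)*4 = -20*sqrt(6 + G))
X(16, -15)/N(-31, 16) - 3628/(-1964) = (-20*sqrt(6 + 16))/((2*16*(17 - 31))) - 3628/(-1964) = (-20*sqrt(22))/((2*16*(-14))) - 3628*(-1/1964) = -20*sqrt(22)/(-448) + 907/491 = -20*sqrt(22)*(-1/448) + 907/491 = 5*sqrt(22)/112 + 907/491 = 907/491 + 5*sqrt(22)/112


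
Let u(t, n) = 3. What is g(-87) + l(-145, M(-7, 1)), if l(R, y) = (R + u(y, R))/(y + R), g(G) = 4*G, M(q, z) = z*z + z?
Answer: -49622/143 ≈ -347.01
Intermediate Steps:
M(q, z) = z + z² (M(q, z) = z² + z = z + z²)
l(R, y) = (3 + R)/(R + y) (l(R, y) = (R + 3)/(y + R) = (3 + R)/(R + y))
g(-87) + l(-145, M(-7, 1)) = 4*(-87) + (3 - 145)/(-145 + 1*(1 + 1)) = -348 - 142/(-145 + 1*2) = -348 - 142/(-145 + 2) = -348 - 142/(-143) = -348 - 1/143*(-142) = -348 + 142/143 = -49622/143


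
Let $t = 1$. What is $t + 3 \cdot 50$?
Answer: $151$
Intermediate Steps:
$t + 3 \cdot 50 = 1 + 3 \cdot 50 = 1 + 150 = 151$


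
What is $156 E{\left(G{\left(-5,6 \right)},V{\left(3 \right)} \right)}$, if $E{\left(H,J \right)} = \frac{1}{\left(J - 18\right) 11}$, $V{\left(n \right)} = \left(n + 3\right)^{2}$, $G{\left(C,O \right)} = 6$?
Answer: $\frac{26}{33} \approx 0.78788$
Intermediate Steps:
$V{\left(n \right)} = \left(3 + n\right)^{2}$
$E{\left(H,J \right)} = \frac{1}{11 \left(-18 + J\right)}$ ($E{\left(H,J \right)} = \frac{1}{-18 + J} \frac{1}{11} = \frac{1}{11 \left(-18 + J\right)}$)
$156 E{\left(G{\left(-5,6 \right)},V{\left(3 \right)} \right)} = 156 \frac{1}{11 \left(-18 + \left(3 + 3\right)^{2}\right)} = 156 \frac{1}{11 \left(-18 + 6^{2}\right)} = 156 \frac{1}{11 \left(-18 + 36\right)} = 156 \frac{1}{11 \cdot 18} = 156 \cdot \frac{1}{11} \cdot \frac{1}{18} = 156 \cdot \frac{1}{198} = \frac{26}{33}$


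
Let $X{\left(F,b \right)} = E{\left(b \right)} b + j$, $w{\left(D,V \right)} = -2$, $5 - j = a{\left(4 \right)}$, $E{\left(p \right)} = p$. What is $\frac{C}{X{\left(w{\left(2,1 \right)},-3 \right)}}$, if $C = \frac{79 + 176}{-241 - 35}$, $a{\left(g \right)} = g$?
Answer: $- \frac{17}{184} \approx -0.092391$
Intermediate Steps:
$j = 1$ ($j = 5 - 4 = 1$)
$C = - \frac{85}{92}$ ($C = \frac{255}{-276} = 255 \left(- \frac{1}{276}\right) = - \frac{85}{92} \approx -0.92391$)
$X{\left(F,b \right)} = 1 + b^{2}$ ($X{\left(F,b \right)} = b b + 1 = b^{2} + 1 = 1 + b^{2}$)
$\frac{C}{X{\left(w{\left(2,1 \right)},-3 \right)}} = - \frac{85}{92 \left(1 + \left(-3\right)^{2}\right)} = - \frac{85}{92 \left(1 + 9\right)} = - \frac{85}{92 \cdot 10} = \left(- \frac{85}{92}\right) \frac{1}{10} = - \frac{17}{184}$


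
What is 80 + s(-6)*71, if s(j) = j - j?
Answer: 80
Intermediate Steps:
s(j) = 0
80 + s(-6)*71 = 80 + 0*71 = 80 + 0 = 80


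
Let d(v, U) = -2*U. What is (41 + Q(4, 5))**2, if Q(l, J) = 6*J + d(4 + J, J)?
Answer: 3721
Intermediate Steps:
Q(l, J) = 4*J (Q(l, J) = 6*J - 2*J = 4*J)
(41 + Q(4, 5))**2 = (41 + 4*5)**2 = (41 + 20)**2 = 61**2 = 3721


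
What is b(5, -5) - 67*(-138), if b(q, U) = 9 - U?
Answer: 9260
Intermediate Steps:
b(5, -5) - 67*(-138) = (9 - 1*(-5)) - 67*(-138) = (9 + 5) + 9246 = 14 + 9246 = 9260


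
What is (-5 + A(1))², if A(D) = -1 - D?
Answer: 49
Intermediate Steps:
(-5 + A(1))² = (-5 + (-1 - 1*1))² = (-5 + (-1 - 1))² = (-5 - 2)² = (-7)² = 49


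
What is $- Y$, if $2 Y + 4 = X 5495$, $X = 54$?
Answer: $-148363$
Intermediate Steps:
$Y = 148363$ ($Y = -2 + \frac{54 \cdot 5495}{2} = -2 + \frac{1}{2} \cdot 296730 = -2 + 148365 = 148363$)
$- Y = \left(-1\right) 148363 = -148363$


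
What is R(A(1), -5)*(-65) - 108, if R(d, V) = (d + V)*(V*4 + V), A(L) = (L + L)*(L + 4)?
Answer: 8017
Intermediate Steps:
A(L) = 2*L*(4 + L) (A(L) = (2*L)*(4 + L) = 2*L*(4 + L))
R(d, V) = 5*V*(V + d) (R(d, V) = (V + d)*(4*V + V) = (V + d)*(5*V) = 5*V*(V + d))
R(A(1), -5)*(-65) - 108 = (5*(-5)*(-5 + 2*1*(4 + 1)))*(-65) - 108 = (5*(-5)*(-5 + 2*1*5))*(-65) - 108 = (5*(-5)*(-5 + 10))*(-65) - 108 = (5*(-5)*5)*(-65) - 108 = -125*(-65) - 108 = 8125 - 108 = 8017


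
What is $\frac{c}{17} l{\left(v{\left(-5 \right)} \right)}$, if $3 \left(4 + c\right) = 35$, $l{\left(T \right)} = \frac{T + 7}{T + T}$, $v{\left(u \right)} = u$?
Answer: $- \frac{23}{255} \approx -0.090196$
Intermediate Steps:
$l{\left(T \right)} = \frac{7 + T}{2 T}$
$c = \frac{23}{3}$ ($c = -4 + \frac{1}{3} \cdot 35 = -4 + \frac{35}{3} = \frac{23}{3} \approx 7.6667$)
$\frac{c}{17} l{\left(v{\left(-5 \right)} \right)} = \frac{1}{17} \cdot \frac{23}{3} \frac{7 - 5}{2 \left(-5\right)} = \frac{1}{17} \cdot \frac{23}{3} \cdot \frac{1}{2} \left(- \frac{1}{5}\right) 2 = \frac{23}{51} \left(- \frac{1}{5}\right) = - \frac{23}{255}$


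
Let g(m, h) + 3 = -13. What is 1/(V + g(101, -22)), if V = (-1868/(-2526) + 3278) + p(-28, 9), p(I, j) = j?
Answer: 1263/4132207 ≈ 0.00030565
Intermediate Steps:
V = 4152415/1263 (V = (-1868/(-2526) + 3278) + 9 = (-1868*(-1/2526) + 3278) + 9 = (934/1263 + 3278) + 9 = 4141048/1263 + 9 = 4152415/1263 ≈ 3287.7)
g(m, h) = -16 (g(m, h) = -3 - 13 = -16)
1/(V + g(101, -22)) = 1/(4152415/1263 - 16) = 1/(4132207/1263) = 1263/4132207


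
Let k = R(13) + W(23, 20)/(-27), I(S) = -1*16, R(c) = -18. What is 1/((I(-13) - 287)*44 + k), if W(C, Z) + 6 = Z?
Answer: -27/360464 ≈ -7.4903e-5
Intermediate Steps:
W(C, Z) = -6 + Z
I(S) = -16
k = -500/27 (k = -18 + (-6 + 20)/(-27) = -18 + 14*(-1/27) = -18 - 14/27 = -500/27 ≈ -18.519)
1/((I(-13) - 287)*44 + k) = 1/((-16 - 287)*44 - 500/27) = 1/(-303*44 - 500/27) = 1/(-13332 - 500/27) = 1/(-360464/27) = -27/360464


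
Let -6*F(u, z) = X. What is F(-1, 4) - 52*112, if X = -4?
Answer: -17470/3 ≈ -5823.3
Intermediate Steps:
F(u, z) = ⅔ (F(u, z) = -⅙*(-4) = ⅔)
F(-1, 4) - 52*112 = ⅔ - 52*112 = ⅔ - 5824 = -17470/3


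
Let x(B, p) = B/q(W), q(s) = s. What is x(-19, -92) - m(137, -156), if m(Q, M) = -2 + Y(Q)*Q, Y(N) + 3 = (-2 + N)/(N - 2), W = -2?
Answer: 571/2 ≈ 285.50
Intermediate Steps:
Y(N) = -2 (Y(N) = -3 + (-2 + N)/(N - 2) = -3 + (-2 + N)/(-2 + N) = -3 + 1 = -2)
x(B, p) = -B/2 (x(B, p) = B/(-2) = B*(-1/2) = -B/2)
m(Q, M) = -2 - 2*Q
x(-19, -92) - m(137, -156) = -1/2*(-19) - (-2 - 2*137) = 19/2 - (-2 - 274) = 19/2 - 1*(-276) = 19/2 + 276 = 571/2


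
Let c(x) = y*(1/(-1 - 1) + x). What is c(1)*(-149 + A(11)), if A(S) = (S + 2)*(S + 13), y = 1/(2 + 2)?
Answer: 163/8 ≈ 20.375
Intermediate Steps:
y = ¼ (y = 1/4 = ¼ ≈ 0.25000)
c(x) = -⅛ + x/4 (c(x) = (1/(-1 - 1) + x)/4 = (1/(-2) + x)/4 = (-½ + x)/4 = -⅛ + x/4)
A(S) = (2 + S)*(13 + S)
c(1)*(-149 + A(11)) = (-⅛ + (¼)*1)*(-149 + (26 + 11² + 15*11)) = (-⅛ + ¼)*(-149 + (26 + 121 + 165)) = (-149 + 312)/8 = (⅛)*163 = 163/8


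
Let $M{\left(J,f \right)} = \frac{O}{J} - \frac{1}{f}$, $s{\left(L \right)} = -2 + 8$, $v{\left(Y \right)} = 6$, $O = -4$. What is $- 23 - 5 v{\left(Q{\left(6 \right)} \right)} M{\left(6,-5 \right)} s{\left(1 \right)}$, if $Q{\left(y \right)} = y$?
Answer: $-1932$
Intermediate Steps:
$s{\left(L \right)} = 6$
$M{\left(J,f \right)} = - \frac{1}{f} - \frac{4}{J}$ ($M{\left(J,f \right)} = - \frac{4}{J} - \frac{1}{f} = - \frac{1}{f} - \frac{4}{J}$)
$- 23 - 5 v{\left(Q{\left(6 \right)} \right)} M{\left(6,-5 \right)} s{\left(1 \right)} = - 23 \left(-5\right) 6 \left(- \frac{1}{-5} - \frac{4}{6}\right) 6 = - 23 \left(- 30 \left(\left(-1\right) \left(- \frac{1}{5}\right) - \frac{2}{3}\right)\right) 6 = - 23 \left(- 30 \left(\frac{1}{5} - \frac{2}{3}\right)\right) 6 = - 23 \left(\left(-30\right) \left(- \frac{7}{15}\right)\right) 6 = \left(-23\right) 14 \cdot 6 = \left(-322\right) 6 = -1932$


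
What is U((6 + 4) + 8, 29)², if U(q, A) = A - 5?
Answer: 576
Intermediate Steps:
U(q, A) = -5 + A
U((6 + 4) + 8, 29)² = (-5 + 29)² = 24² = 576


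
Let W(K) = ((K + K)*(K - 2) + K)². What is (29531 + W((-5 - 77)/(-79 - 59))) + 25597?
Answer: 1249619312113/22667121 ≈ 55129.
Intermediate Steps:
W(K) = (K + 2*K*(-2 + K))² (W(K) = ((2*K)*(-2 + K) + K)² = (2*K*(-2 + K) + K)² = (K + 2*K*(-2 + K))²)
(29531 + W((-5 - 77)/(-79 - 59))) + 25597 = (29531 + ((-5 - 77)/(-79 - 59))²*(-3 + 2*((-5 - 77)/(-79 - 59)))²) + 25597 = (29531 + (-82/(-138))²*(-3 + 2*(-82/(-138)))²) + 25597 = (29531 + (-82*(-1/138))²*(-3 + 2*(-82*(-1/138)))²) + 25597 = (29531 + (41/69)²*(-3 + 2*(41/69))²) + 25597 = (29531 + 1681*(-3 + 82/69)²/4761) + 25597 = (29531 + 1681*(-125/69)²/4761) + 25597 = (29531 + (1681/4761)*(15625/4761)) + 25597 = (29531 + 26265625/22667121) + 25597 = 669409015876/22667121 + 25597 = 1249619312113/22667121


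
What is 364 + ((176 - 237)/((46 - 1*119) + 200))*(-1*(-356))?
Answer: 24512/127 ≈ 193.01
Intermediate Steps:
364 + ((176 - 237)/((46 - 1*119) + 200))*(-1*(-356)) = 364 - 61/((46 - 119) + 200)*356 = 364 - 61/(-73 + 200)*356 = 364 - 61/127*356 = 364 - 21716/127 = 24512/127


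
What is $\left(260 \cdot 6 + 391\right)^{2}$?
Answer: $3806401$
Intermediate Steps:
$\left(260 \cdot 6 + 391\right)^{2} = \left(1560 + 391\right)^{2} = 1951^{2} = 3806401$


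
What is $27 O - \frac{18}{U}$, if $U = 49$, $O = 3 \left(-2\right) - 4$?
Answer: $- \frac{13248}{49} \approx -270.37$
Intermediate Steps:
$O = -10$ ($O = -6 - 4 = -10$)
$27 O - \frac{18}{U} = 27 \left(-10\right) - \frac{18}{49} = -270 - \frac{18}{49} = - \frac{13248}{49}$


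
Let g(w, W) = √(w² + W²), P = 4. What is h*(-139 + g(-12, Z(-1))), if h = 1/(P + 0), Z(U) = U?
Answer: -139/4 + √145/4 ≈ -31.740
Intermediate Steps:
g(w, W) = √(W² + w²)
h = ¼ (h = 1/(4 + 0) = 1/4 = ¼ ≈ 0.25000)
h*(-139 + g(-12, Z(-1))) = (-139 + √((-1)² + (-12)²))/4 = (-139 + √(1 + 144))/4 = (-139 + √145)/4 = -139/4 + √145/4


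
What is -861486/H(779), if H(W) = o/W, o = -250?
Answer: 335548797/125 ≈ 2.6844e+6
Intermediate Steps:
H(W) = -250/W
-861486/H(779) = -861486/((-250/779)) = -861486/((-250*1/779)) = -861486/(-250/779) = -861486*(-779/250) = 335548797/125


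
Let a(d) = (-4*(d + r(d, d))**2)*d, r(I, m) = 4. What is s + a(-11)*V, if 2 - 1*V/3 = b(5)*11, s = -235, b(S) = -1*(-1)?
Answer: -58447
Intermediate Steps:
b(S) = 1
V = -27 (V = 6 - 3*11 = 6 - 33 = -27)
a(d) = -4*d*(4 + d)**2 (a(d) = (-4*(d + 4)**2)*d = (-4*(4 + d)**2)*d = -4*d*(4 + d)**2)
s + a(-11)*V = -235 - 4*(-11)*(4 - 11)**2*(-27) = -235 - 4*(-11)*(-7)**2*(-27) = -235 - 4*(-11)*49*(-27) = -235 + 2156*(-27) = -235 - 58212 = -58447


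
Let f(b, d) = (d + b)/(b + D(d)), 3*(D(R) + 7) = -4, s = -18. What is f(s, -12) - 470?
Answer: -37040/79 ≈ -468.86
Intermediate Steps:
D(R) = -25/3 (D(R) = -7 + (⅓)*(-4) = -7 - 4/3 = -25/3)
f(b, d) = (b + d)/(-25/3 + b) (f(b, d) = (d + b)/(b - 25/3) = (b + d)/(-25/3 + b))
f(s, -12) - 470 = 3*(-18 - 12)/(-25 + 3*(-18)) - 470 = 3*(-30)/(-25 - 54) - 470 = 3*(-30)/(-79) - 470 = 3*(-1/79)*(-30) - 470 = 90/79 - 470 = -37040/79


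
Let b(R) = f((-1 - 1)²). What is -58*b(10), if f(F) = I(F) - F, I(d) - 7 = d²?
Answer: -1102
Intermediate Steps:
I(d) = 7 + d²
f(F) = 7 + F² - F (f(F) = (7 + F²) - F = 7 + F² - F)
b(R) = 19 (b(R) = 7 + ((-1 - 1)²)² - (-1 - 1)² = 7 + ((-2)²)² - 1*(-2)² = 7 + 4² - 1*4 = 7 + 16 - 4 = 19)
-58*b(10) = -58*19 = -1102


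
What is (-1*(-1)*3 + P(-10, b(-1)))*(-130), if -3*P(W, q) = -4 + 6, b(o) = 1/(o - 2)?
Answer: -910/3 ≈ -303.33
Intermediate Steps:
b(o) = 1/(-2 + o)
P(W, q) = -⅔ (P(W, q) = -(-4 + 6)/3 = -⅓*2 = -⅔)
(-1*(-1)*3 + P(-10, b(-1)))*(-130) = (-1*(-1)*3 - ⅔)*(-130) = (1*3 - ⅔)*(-130) = (3 - ⅔)*(-130) = (7/3)*(-130) = -910/3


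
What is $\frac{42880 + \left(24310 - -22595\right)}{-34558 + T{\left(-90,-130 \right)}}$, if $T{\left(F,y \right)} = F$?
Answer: $- \frac{89785}{34648} \approx -2.5913$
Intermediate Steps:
$\frac{42880 + \left(24310 - -22595\right)}{-34558 + T{\left(-90,-130 \right)}} = \frac{42880 + \left(24310 - -22595\right)}{-34558 - 90} = \frac{42880 + \left(24310 + 22595\right)}{-34648} = \left(42880 + 46905\right) \left(- \frac{1}{34648}\right) = 89785 \left(- \frac{1}{34648}\right) = - \frac{89785}{34648}$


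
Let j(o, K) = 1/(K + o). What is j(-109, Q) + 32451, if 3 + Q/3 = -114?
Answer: 14927459/460 ≈ 32451.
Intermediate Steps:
Q = -351 (Q = -9 + 3*(-114) = -9 - 342 = -351)
j(-109, Q) + 32451 = 1/(-351 - 109) + 32451 = 1/(-460) + 32451 = -1/460 + 32451 = 14927459/460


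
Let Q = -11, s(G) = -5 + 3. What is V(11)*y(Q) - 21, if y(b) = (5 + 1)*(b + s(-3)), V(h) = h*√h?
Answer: -21 - 858*√11 ≈ -2866.7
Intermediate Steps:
V(h) = h^(3/2)
s(G) = -2
y(b) = -12 + 6*b (y(b) = (5 + 1)*(b - 2) = 6*(-2 + b) = -12 + 6*b)
V(11)*y(Q) - 21 = 11^(3/2)*(-12 + 6*(-11)) - 21 = (11*√11)*(-12 - 66) - 21 = (11*√11)*(-78) - 21 = -858*√11 - 21 = -21 - 858*√11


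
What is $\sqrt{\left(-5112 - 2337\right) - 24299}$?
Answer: $2 i \sqrt{7937} \approx 178.18 i$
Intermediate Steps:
$\sqrt{\left(-5112 - 2337\right) - 24299} = \sqrt{-7449 - 24299} = \sqrt{-31748} = 2 i \sqrt{7937}$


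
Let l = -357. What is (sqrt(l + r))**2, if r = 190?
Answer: -167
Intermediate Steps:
(sqrt(l + r))**2 = (sqrt(-357 + 190))**2 = (sqrt(-167))**2 = (I*sqrt(167))**2 = -167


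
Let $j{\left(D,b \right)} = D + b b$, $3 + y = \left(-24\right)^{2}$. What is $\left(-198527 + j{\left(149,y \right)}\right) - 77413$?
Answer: $52538$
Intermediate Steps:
$y = 573$ ($y = -3 + \left(-24\right)^{2} = -3 + 576 = 573$)
$j{\left(D,b \right)} = D + b^{2}$
$\left(-198527 + j{\left(149,y \right)}\right) - 77413 = \left(-198527 + \left(149 + 573^{2}\right)\right) - 77413 = \left(-198527 + \left(149 + 328329\right)\right) - 77413 = \left(-198527 + 328478\right) - 77413 = 129951 - 77413 = 52538$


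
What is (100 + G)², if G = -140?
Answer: 1600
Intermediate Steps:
(100 + G)² = (100 - 140)² = (-40)² = 1600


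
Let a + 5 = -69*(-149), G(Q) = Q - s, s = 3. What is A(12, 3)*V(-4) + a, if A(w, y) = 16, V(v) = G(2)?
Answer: 10260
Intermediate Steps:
G(Q) = -3 + Q (G(Q) = Q - 1*3 = Q - 3 = -3 + Q)
V(v) = -1 (V(v) = -3 + 2 = -1)
a = 10276 (a = -5 - 69*(-149) = -5 + 10281 = 10276)
A(12, 3)*V(-4) + a = 16*(-1) + 10276 = -16 + 10276 = 10260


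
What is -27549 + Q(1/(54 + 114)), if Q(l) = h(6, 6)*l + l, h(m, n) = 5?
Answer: -771371/28 ≈ -27549.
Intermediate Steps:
Q(l) = 6*l (Q(l) = 5*l + l = 6*l)
-27549 + Q(1/(54 + 114)) = -27549 + 6/(54 + 114) = -27549 + 6/168 = -27549 + 6*(1/168) = -27549 + 1/28 = -771371/28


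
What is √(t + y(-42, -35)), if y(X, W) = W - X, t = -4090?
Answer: I*√4083 ≈ 63.898*I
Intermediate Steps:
√(t + y(-42, -35)) = √(-4090 + (-35 - 1*(-42))) = √(-4090 + (-35 + 42)) = √(-4090 + 7) = √(-4083) = I*√4083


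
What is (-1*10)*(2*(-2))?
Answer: 40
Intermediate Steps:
(-1*10)*(2*(-2)) = -10*(-4) = 40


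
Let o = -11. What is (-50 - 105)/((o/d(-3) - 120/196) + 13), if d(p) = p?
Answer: -4557/472 ≈ -9.6547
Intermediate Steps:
(-50 - 105)/((o/d(-3) - 120/196) + 13) = (-50 - 105)/((-11/(-3) - 120/196) + 13) = -155/((-11*(-1/3) - 120*1/196) + 13) = -155/((11/3 - 30/49) + 13) = -155/(449/147 + 13) = -155/2360/147 = -155*147/2360 = -4557/472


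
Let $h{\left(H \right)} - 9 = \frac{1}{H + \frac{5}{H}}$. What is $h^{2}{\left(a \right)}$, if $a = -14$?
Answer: $\frac{3222025}{40401} \approx 79.751$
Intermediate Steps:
$h{\left(H \right)} = 9 + \frac{1}{H + \frac{5}{H}}$
$h^{2}{\left(a \right)} = \left(\frac{45 - 14 + 9 \left(-14\right)^{2}}{5 + \left(-14\right)^{2}}\right)^{2} = \left(\frac{45 - 14 + 9 \cdot 196}{5 + 196}\right)^{2} = \left(\frac{45 - 14 + 1764}{201}\right)^{2} = \left(\frac{1}{201} \cdot 1795\right)^{2} = \left(\frac{1795}{201}\right)^{2} = \frac{3222025}{40401}$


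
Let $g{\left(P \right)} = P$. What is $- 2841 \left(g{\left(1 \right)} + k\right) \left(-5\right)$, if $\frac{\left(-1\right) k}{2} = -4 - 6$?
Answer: $298305$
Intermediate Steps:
$k = 20$ ($k = - 2 \left(-4 - 6\right) = \left(-2\right) \left(-10\right) = 20$)
$- 2841 \left(g{\left(1 \right)} + k\right) \left(-5\right) = - 2841 \left(1 + 20\right) \left(-5\right) = - 2841 \cdot 21 \left(-5\right) = \left(-2841\right) \left(-105\right) = 298305$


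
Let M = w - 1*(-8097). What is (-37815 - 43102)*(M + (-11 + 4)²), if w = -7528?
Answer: -50006706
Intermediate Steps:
M = 569 (M = -7528 - 1*(-8097) = -7528 + 8097 = 569)
(-37815 - 43102)*(M + (-11 + 4)²) = (-37815 - 43102)*(569 + (-11 + 4)²) = -80917*(569 + (-7)²) = -80917*(569 + 49) = -80917*618 = -50006706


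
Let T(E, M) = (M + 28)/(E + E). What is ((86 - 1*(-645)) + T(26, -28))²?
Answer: 534361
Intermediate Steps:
T(E, M) = (28 + M)/(2*E) (T(E, M) = (28 + M)/((2*E)) = (28 + M)*(1/(2*E)) = (28 + M)/(2*E))
((86 - 1*(-645)) + T(26, -28))² = ((86 - 1*(-645)) + (½)*(28 - 28)/26)² = ((86 + 645) + (½)*(1/26)*0)² = (731 + 0)² = 731² = 534361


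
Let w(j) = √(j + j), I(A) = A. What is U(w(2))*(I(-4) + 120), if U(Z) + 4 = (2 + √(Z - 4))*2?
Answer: 232*I*√2 ≈ 328.1*I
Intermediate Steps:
w(j) = √2*√j (w(j) = √(2*j) = √2*√j)
U(Z) = 2*√(-4 + Z) (U(Z) = -4 + (2 + √(Z - 4))*2 = -4 + (2 + √(-4 + Z))*2 = -4 + (4 + 2*√(-4 + Z)) = 2*√(-4 + Z))
U(w(2))*(I(-4) + 120) = (2*√(-4 + √2*√2))*(-4 + 120) = (2*√(-4 + 2))*116 = (2*√(-2))*116 = (2*(I*√2))*116 = (2*I*√2)*116 = 232*I*√2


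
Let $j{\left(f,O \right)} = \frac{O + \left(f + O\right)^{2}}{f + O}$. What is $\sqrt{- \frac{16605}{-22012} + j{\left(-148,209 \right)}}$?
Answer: $\frac{\sqrt{29378997979395}}{671366} \approx 8.0735$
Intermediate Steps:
$j{\left(f,O \right)} = \frac{O + \left(O + f\right)^{2}}{O + f}$
$\sqrt{- \frac{16605}{-22012} + j{\left(-148,209 \right)}} = \sqrt{- \frac{16605}{-22012} + \left(209 - 148 + \frac{209}{209 - 148}\right)} = \sqrt{\left(-16605\right) \left(- \frac{1}{22012}\right) + \left(209 - 148 + \frac{209}{61}\right)} = \sqrt{\frac{16605}{22012} + \left(209 - 148 + 209 \cdot \frac{1}{61}\right)} = \sqrt{\frac{16605}{22012} + \left(209 - 148 + \frac{209}{61}\right)} = \sqrt{\frac{16605}{22012} + \frac{3930}{61}} = \sqrt{\frac{87520065}{1342732}} = \frac{\sqrt{29378997979395}}{671366}$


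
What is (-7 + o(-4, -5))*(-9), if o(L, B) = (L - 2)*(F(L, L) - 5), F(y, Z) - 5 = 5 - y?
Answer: 549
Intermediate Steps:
F(y, Z) = 10 - y (F(y, Z) = 5 + (5 - y) = 10 - y)
o(L, B) = (-2 + L)*(5 - L) (o(L, B) = (L - 2)*((10 - L) - 5) = (-2 + L)*(5 - L))
(-7 + o(-4, -5))*(-9) = (-7 + (-10 - 1*(-4)² + 7*(-4)))*(-9) = (-7 + (-10 - 1*16 - 28))*(-9) = (-7 + (-10 - 16 - 28))*(-9) = (-7 - 54)*(-9) = -61*(-9) = 549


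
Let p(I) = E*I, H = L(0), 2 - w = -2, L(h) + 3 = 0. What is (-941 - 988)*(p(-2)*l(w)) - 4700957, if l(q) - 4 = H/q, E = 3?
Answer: -9326683/2 ≈ -4.6633e+6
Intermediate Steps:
L(h) = -3 (L(h) = -3 + 0 = -3)
w = 4 (w = 2 - 1*(-2) = 2 + 2 = 4)
H = -3
l(q) = 4 - 3/q
p(I) = 3*I
(-941 - 988)*(p(-2)*l(w)) - 4700957 = (-941 - 988)*((3*(-2))*(4 - 3/4)) - 4700957 = -(-11574)*(4 - 3*¼) - 4700957 = -(-11574)*(4 - ¾) - 4700957 = -(-11574)*13/4 - 4700957 = -1929*(-39/2) - 4700957 = 75231/2 - 4700957 = -9326683/2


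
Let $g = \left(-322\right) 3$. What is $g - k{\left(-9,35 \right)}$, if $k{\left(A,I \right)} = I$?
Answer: $-1001$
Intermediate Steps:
$g = -966$
$g - k{\left(-9,35 \right)} = -966 - 35 = -1001$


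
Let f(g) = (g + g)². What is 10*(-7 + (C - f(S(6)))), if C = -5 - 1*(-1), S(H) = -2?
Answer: -270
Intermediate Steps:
f(g) = 4*g² (f(g) = (2*g)² = 4*g²)
C = -4 (C = -5 + 1 = -4)
10*(-7 + (C - f(S(6)))) = 10*(-7 + (-4 - 4*(-2)²)) = 10*(-7 + (-4 - 4*4)) = 10*(-7 + (-4 - 1*16)) = 10*(-7 + (-4 - 16)) = 10*(-7 - 20) = 10*(-27) = -270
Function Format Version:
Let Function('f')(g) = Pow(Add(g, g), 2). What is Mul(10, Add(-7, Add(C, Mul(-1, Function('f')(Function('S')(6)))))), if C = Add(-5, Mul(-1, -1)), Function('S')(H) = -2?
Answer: -270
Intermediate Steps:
Function('f')(g) = Mul(4, Pow(g, 2)) (Function('f')(g) = Pow(Mul(2, g), 2) = Mul(4, Pow(g, 2)))
C = -4 (C = Add(-5, 1) = -4)
Mul(10, Add(-7, Add(C, Mul(-1, Function('f')(Function('S')(6)))))) = Mul(10, Add(-7, Add(-4, Mul(-1, Mul(4, Pow(-2, 2)))))) = Mul(10, Add(-7, Add(-4, Mul(-1, Mul(4, 4))))) = Mul(10, Add(-7, Add(-4, Mul(-1, 16)))) = Mul(10, Add(-7, Add(-4, -16))) = Mul(10, Add(-7, -20)) = Mul(10, -27) = -270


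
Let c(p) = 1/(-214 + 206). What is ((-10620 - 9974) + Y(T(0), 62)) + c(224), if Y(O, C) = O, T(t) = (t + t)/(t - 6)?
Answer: -164753/8 ≈ -20594.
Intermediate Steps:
T(t) = 2*t/(-6 + t) (T(t) = (2*t)/(-6 + t) = 2*t/(-6 + t))
c(p) = -⅛ (c(p) = 1/(-8) = -⅛)
((-10620 - 9974) + Y(T(0), 62)) + c(224) = ((-10620 - 9974) + 2*0/(-6 + 0)) - ⅛ = (-20594 + 2*0/(-6)) - ⅛ = (-20594 + 2*0*(-⅙)) - ⅛ = (-20594 + 0) - ⅛ = -20594 - ⅛ = -164753/8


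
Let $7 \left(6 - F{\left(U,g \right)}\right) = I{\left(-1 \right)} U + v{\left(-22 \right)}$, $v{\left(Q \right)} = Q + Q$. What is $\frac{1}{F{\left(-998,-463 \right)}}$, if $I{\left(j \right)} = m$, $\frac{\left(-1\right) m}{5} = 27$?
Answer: $- \frac{7}{134644} \approx -5.1989 \cdot 10^{-5}$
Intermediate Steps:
$m = -135$ ($m = \left(-5\right) 27 = -135$)
$I{\left(j \right)} = -135$
$v{\left(Q \right)} = 2 Q$
$F{\left(U,g \right)} = \frac{86}{7} + \frac{135 U}{7}$ ($F{\left(U,g \right)} = 6 - \frac{- 135 U + 2 \left(-22\right)}{7} = 6 - \frac{- 135 U - 44}{7} = 6 - \frac{-44 - 135 U}{7} = 6 + \left(\frac{44}{7} + \frac{135 U}{7}\right) = \frac{86}{7} + \frac{135 U}{7}$)
$\frac{1}{F{\left(-998,-463 \right)}} = \frac{1}{\frac{86}{7} + \frac{135}{7} \left(-998\right)} = \frac{1}{\frac{86}{7} - \frac{134730}{7}} = \frac{1}{- \frac{134644}{7}} = - \frac{7}{134644}$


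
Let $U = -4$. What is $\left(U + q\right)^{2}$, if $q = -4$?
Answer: $64$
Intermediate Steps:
$\left(U + q\right)^{2} = \left(-4 - 4\right)^{2} = \left(-8\right)^{2} = 64$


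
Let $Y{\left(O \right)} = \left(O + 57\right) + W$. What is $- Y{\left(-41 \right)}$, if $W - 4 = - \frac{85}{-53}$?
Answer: $- \frac{1145}{53} \approx -21.604$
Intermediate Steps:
$W = \frac{297}{53}$ ($W = 4 - \frac{85}{-53} = 4 - - \frac{85}{53} = 4 + \frac{85}{53} = \frac{297}{53} \approx 5.6038$)
$Y{\left(O \right)} = \frac{3318}{53} + O$ ($Y{\left(O \right)} = \left(O + 57\right) + \frac{297}{53} = \left(57 + O\right) + \frac{297}{53} = \frac{3318}{53} + O$)
$- Y{\left(-41 \right)} = - (\frac{3318}{53} - 41) = \left(-1\right) \frac{1145}{53} = - \frac{1145}{53}$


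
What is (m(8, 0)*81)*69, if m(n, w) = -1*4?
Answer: -22356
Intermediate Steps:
m(n, w) = -4
(m(8, 0)*81)*69 = -4*81*69 = -324*69 = -22356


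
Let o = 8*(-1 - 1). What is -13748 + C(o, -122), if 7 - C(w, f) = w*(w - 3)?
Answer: -14045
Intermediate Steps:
o = -16 (o = 8*(-2) = -16)
C(w, f) = 7 - w*(-3 + w) (C(w, f) = 7 - w*(w - 3) = 7 - w*(-3 + w))
-13748 + C(o, -122) = -13748 + (7 - 1*(-16)**2 + 3*(-16)) = -13748 + (7 - 1*256 - 48) = -13748 + (7 - 256 - 48) = -13748 - 297 = -14045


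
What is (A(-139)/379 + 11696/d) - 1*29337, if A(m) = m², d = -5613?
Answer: -62305376210/2127327 ≈ -29288.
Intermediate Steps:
(A(-139)/379 + 11696/d) - 1*29337 = ((-139)²/379 + 11696/(-5613)) - 1*29337 = (19321*(1/379) + 11696*(-1/5613)) - 29337 = (19321/379 - 11696/5613) - 29337 = 104015989/2127327 - 29337 = -62305376210/2127327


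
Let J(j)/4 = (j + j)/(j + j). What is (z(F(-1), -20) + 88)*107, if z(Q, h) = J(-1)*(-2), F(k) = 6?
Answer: 8560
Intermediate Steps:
J(j) = 4 (J(j) = 4*((j + j)/(j + j)) = 4*((2*j)/((2*j))) = 4*((2*j)*(1/(2*j))) = 4*1 = 4)
z(Q, h) = -8 (z(Q, h) = 4*(-2) = -8)
(z(F(-1), -20) + 88)*107 = (-8 + 88)*107 = 80*107 = 8560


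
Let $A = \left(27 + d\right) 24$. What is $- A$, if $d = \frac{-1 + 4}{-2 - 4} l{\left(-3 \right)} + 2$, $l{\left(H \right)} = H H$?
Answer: $-588$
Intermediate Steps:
$l{\left(H \right)} = H^{2}$
$d = - \frac{5}{2}$ ($d = \frac{-1 + 4}{-2 - 4} \left(-3\right)^{2} + 2 = \frac{3}{-6} \cdot 9 + 2 = 3 \left(- \frac{1}{6}\right) 9 + 2 = \left(- \frac{1}{2}\right) 9 + 2 = - \frac{9}{2} + 2 = - \frac{5}{2} \approx -2.5$)
$A = 588$ ($A = \left(27 - \frac{5}{2}\right) 24 = \frac{49}{2} \cdot 24 = 588$)
$- A = \left(-1\right) 588 = -588$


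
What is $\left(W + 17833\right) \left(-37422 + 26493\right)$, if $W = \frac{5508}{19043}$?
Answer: $- \frac{3711481044783}{19043} \approx -1.949 \cdot 10^{8}$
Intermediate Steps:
$W = \frac{5508}{19043}$ ($W = 5508 \cdot \frac{1}{19043} = \frac{5508}{19043} \approx 0.28924$)
$\left(W + 17833\right) \left(-37422 + 26493\right) = \left(\frac{5508}{19043} + 17833\right) \left(-37422 + 26493\right) = \frac{339599327}{19043} \left(-10929\right) = - \frac{3711481044783}{19043}$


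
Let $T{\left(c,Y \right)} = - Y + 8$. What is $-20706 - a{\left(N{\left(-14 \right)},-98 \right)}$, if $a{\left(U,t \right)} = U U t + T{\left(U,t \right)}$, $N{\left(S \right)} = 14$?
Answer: $-1604$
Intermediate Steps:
$T{\left(c,Y \right)} = 8 - Y$
$a{\left(U,t \right)} = 8 - t + t U^{2}$ ($a{\left(U,t \right)} = U U t - \left(-8 + t\right) = U^{2} t - \left(-8 + t\right) = t U^{2} - \left(-8 + t\right) = 8 - t + t U^{2}$)
$-20706 - a{\left(N{\left(-14 \right)},-98 \right)} = -20706 - \left(8 - -98 - 98 \cdot 14^{2}\right) = -20706 - \left(8 + 98 - 19208\right) = -20706 - -19102 = -20706 + 19102 = -1604$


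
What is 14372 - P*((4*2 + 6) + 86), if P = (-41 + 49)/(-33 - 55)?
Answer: 158192/11 ≈ 14381.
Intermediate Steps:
P = -1/11 (P = 8/(-88) = 8*(-1/88) = -1/11 ≈ -0.090909)
14372 - P*((4*2 + 6) + 86) = 14372 - (-1)*((4*2 + 6) + 86)/11 = 14372 - (-1)*((8 + 6) + 86)/11 = 14372 - (-1)*(14 + 86)/11 = 14372 - (-1)*100/11 = 14372 - 1*(-100/11) = 14372 + 100/11 = 158192/11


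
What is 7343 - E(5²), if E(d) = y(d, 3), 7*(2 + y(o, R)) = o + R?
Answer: 7341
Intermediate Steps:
y(o, R) = -2 + R/7 + o/7 (y(o, R) = -2 + (o + R)/7 = -2 + (R + o)/7 = -2 + (R/7 + o/7) = -2 + R/7 + o/7)
E(d) = -11/7 + d/7 (E(d) = -2 + (⅐)*3 + d/7 = -2 + 3/7 + d/7 = -11/7 + d/7)
7343 - E(5²) = 7343 - (-11/7 + (⅐)*5²) = 7343 - (-11/7 + (⅐)*25) = 7343 - (-11/7 + 25/7) = 7343 - 1*2 = 7343 - 2 = 7341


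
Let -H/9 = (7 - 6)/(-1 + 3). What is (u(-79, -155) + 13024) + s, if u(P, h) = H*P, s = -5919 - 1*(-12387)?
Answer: 39695/2 ≈ 19848.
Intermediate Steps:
s = 6468 (s = -5919 + 12387 = 6468)
H = -9/2 (H = -9*(7 - 6)/(-1 + 3) = -9/2 ≈ -4.5000)
u(P, h) = -9*P/2
(u(-79, -155) + 13024) + s = (-9/2*(-79) + 13024) + 6468 = (711/2 + 13024) + 6468 = 26759/2 + 6468 = 39695/2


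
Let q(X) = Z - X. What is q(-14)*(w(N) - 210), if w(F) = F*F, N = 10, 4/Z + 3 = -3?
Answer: -4400/3 ≈ -1466.7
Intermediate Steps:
Z = -2/3 (Z = 4/(-3 - 3) = 4/(-6) = 4*(-1/6) = -2/3 ≈ -0.66667)
q(X) = -2/3 - X
w(F) = F**2
q(-14)*(w(N) - 210) = (-2/3 - 1*(-14))*(10**2 - 210) = (-2/3 + 14)*(100 - 210) = (40/3)*(-110) = -4400/3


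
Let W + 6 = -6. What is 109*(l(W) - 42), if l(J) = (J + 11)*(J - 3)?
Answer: -2943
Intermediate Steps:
W = -12 (W = -6 - 6 = -12)
l(J) = (-3 + J)*(11 + J) (l(J) = (11 + J)*(-3 + J) = (-3 + J)*(11 + J))
109*(l(W) - 42) = 109*((-33 + (-12)**2 + 8*(-12)) - 42) = 109*((-33 + 144 - 96) - 42) = 109*(15 - 42) = 109*(-27) = -2943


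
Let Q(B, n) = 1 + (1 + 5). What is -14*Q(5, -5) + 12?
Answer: -86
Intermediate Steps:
Q(B, n) = 7 (Q(B, n) = 1 + 6 = 7)
-14*Q(5, -5) + 12 = -14*7 + 12 = -98 + 12 = -86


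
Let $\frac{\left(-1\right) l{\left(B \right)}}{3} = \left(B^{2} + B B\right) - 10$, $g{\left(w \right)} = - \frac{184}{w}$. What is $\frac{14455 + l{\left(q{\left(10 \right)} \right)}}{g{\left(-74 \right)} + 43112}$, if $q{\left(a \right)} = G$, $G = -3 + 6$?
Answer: $\frac{533947}{1595236} \approx 0.33471$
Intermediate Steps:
$G = 3$
$q{\left(a \right)} = 3$
$l{\left(B \right)} = 30 - 6 B^{2}$ ($l{\left(B \right)} = - 3 \left(\left(B^{2} + B B\right) - 10\right) = - 3 \left(\left(B^{2} + B^{2}\right) - 10\right) = - 3 \left(2 B^{2} - 10\right) = - 3 \left(-10 + 2 B^{2}\right) = 30 - 6 B^{2}$)
$\frac{14455 + l{\left(q{\left(10 \right)} \right)}}{g{\left(-74 \right)} + 43112} = \frac{14455 + \left(30 - 6 \cdot 3^{2}\right)}{- \frac{184}{-74} + 43112} = \frac{14455 + \left(30 - 54\right)}{\left(-184\right) \left(- \frac{1}{74}\right) + 43112} = \frac{14455 + \left(30 - 54\right)}{\frac{92}{37} + 43112} = \frac{14455 - 24}{\frac{1595236}{37}} = 14431 \cdot \frac{37}{1595236} = \frac{533947}{1595236}$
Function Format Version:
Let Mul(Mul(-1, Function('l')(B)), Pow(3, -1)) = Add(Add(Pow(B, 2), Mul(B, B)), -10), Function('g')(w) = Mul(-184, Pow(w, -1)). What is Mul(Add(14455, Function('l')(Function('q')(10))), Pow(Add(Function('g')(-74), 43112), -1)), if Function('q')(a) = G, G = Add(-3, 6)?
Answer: Rational(533947, 1595236) ≈ 0.33471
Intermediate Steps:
G = 3
Function('q')(a) = 3
Function('l')(B) = Add(30, Mul(-6, Pow(B, 2))) (Function('l')(B) = Mul(-3, Add(Add(Pow(B, 2), Mul(B, B)), -10)) = Mul(-3, Add(Add(Pow(B, 2), Pow(B, 2)), -10)) = Mul(-3, Add(Mul(2, Pow(B, 2)), -10)) = Mul(-3, Add(-10, Mul(2, Pow(B, 2)))) = Add(30, Mul(-6, Pow(B, 2))))
Mul(Add(14455, Function('l')(Function('q')(10))), Pow(Add(Function('g')(-74), 43112), -1)) = Mul(Add(14455, Add(30, Mul(-6, Pow(3, 2)))), Pow(Add(Mul(-184, Pow(-74, -1)), 43112), -1)) = Mul(Add(14455, Add(30, Mul(-6, 9))), Pow(Add(Mul(-184, Rational(-1, 74)), 43112), -1)) = Mul(Add(14455, Add(30, -54)), Pow(Add(Rational(92, 37), 43112), -1)) = Mul(Add(14455, -24), Pow(Rational(1595236, 37), -1)) = Mul(14431, Rational(37, 1595236)) = Rational(533947, 1595236)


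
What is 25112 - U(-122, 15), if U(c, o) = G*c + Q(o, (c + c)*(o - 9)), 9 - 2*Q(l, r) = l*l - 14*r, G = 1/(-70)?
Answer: 1241319/35 ≈ 35466.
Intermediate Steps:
G = -1/70 ≈ -0.014286
Q(l, r) = 9/2 + 7*r - l²/2 (Q(l, r) = 9/2 - (l*l - 14*r)/2 = 9/2 - (l² - 14*r)/2 = 9/2 + (7*r - l²/2) = 9/2 + 7*r - l²/2)
U(c, o) = 9/2 - o²/2 - c/70 + 14*c*(-9 + o) (U(c, o) = -c/70 + (9/2 + 7*((c + c)*(o - 9)) - o²/2) = -c/70 + (9/2 + 7*((2*c)*(-9 + o)) - o²/2) = -c/70 + (9/2 + 7*(2*c*(-9 + o)) - o²/2) = -c/70 + (9/2 + 14*c*(-9 + o) - o²/2) = -c/70 + (9/2 - o²/2 + 14*c*(-9 + o)) = 9/2 - o²/2 - c/70 + 14*c*(-9 + o))
25112 - U(-122, 15) = 25112 - (9/2 - ½*15² - 1/70*(-122) + 14*(-122)*(-9 + 15)) = 25112 - (9/2 - ½*225 + 61/35 + 14*(-122)*6) = 25112 - (9/2 - 225/2 + 61/35 - 10248) = 25112 - 1*(-362399/35) = 25112 + 362399/35 = 1241319/35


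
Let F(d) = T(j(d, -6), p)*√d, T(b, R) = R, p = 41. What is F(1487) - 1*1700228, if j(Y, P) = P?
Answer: -1700228 + 41*√1487 ≈ -1.6986e+6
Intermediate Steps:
F(d) = 41*√d
F(1487) - 1*1700228 = 41*√1487 - 1*1700228 = 41*√1487 - 1700228 = -1700228 + 41*√1487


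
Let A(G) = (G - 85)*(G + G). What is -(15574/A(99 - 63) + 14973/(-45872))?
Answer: 95904409/20229552 ≈ 4.7408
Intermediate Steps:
A(G) = 2*G*(-85 + G) (A(G) = (-85 + G)*(2*G) = 2*G*(-85 + G))
-(15574/A(99 - 63) + 14973/(-45872)) = -(15574/((2*(99 - 63)*(-85 + (99 - 63)))) + 14973/(-45872)) = -(15574/((2*36*(-85 + 36))) + 14973*(-1/45872)) = -(15574/((2*36*(-49))) - 14973/45872) = -(15574/(-3528) - 14973/45872) = -(15574*(-1/3528) - 14973/45872) = -(-7787/1764 - 14973/45872) = -1*(-95904409/20229552) = 95904409/20229552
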